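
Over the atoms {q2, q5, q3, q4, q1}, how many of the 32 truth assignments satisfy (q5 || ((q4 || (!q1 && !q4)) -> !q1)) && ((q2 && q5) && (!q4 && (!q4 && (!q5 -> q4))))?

4

Initial set: {((q5 || ((q4 || (!q1 && !q4)) -> !q1)) && ((q2 && q5) && (!q4 && (!q4 && (!q5 -> q4)))))}.
((q5 || ((q4 || (!q1 && !q4)) -> !q1)) && ((q2 && q5) && (!q4 && (!q4 && (!q5 -> q4))))): α-rule — add (q5 || ((q4 || (!q1 && !q4)) -> !q1)), ((q2 && q5) && (!q4 && (!q4 && (!q5 -> q4)))).
((q2 && q5) && (!q4 && (!q4 && (!q5 -> q4)))): α-rule — add (q2 && q5), (!q4 && (!q4 && (!q5 -> q4))).
(q2 && q5): α-rule — add q2, q5.
(!q4 && (!q4 && (!q5 -> q4))): α-rule — add !q4, (!q4 && (!q5 -> q4)).
(!q4 && (!q5 -> q4)): α-rule — add !q4, (!q5 -> q4).
(q5 || ((q4 || (!q1 && !q4)) -> !q1)): β-rule — branch into q5  //  ((q4 || (!q1 && !q4)) -> !q1).
  branch 1 (add q5):
    (!q5 -> q4): β-rule — branch into !!q5  //  q4.
      branch 1.1 (add !!q5):
        ○ open, literals {q2=true, q4=false, q5=true}.
      branch 1.2 (add q4):
        × closes — contains both q4 and !q4.
  branch 2 (add ((q4 || (!q1 && !q4)) -> !q1)):
    (!q5 -> q4): β-rule — branch into !!q5  //  q4.
      branch 2.1 (add !!q5):
        ((q4 || (!q1 && !q4)) -> !q1): β-rule — branch into !(q4 || (!q1 && !q4))  //  !q1.
          branch 2.1.1 (add !(q4 || (!q1 && !q4))):
            !(q4 || (!q1 && !q4)): α-rule — add !q4, !(!q1 && !q4).
            !(!q1 && !q4): β-rule — branch into !!q1  //  !!q4.
              branch 2.1.1.1 (add !!q1):
                ○ open, literals {q1=true, q2=true, q4=false, q5=true}.
              branch 2.1.1.2 (add !!q4):
                × closes — contains both q4 and !q4.
          branch 2.1.2 (add !q1):
            ○ open, literals {q1=false, q2=true, q4=false, q5=true}.
      branch 2.2 (add q4):
        × closes — contains both q4 and !q4.
3 branches closed, 3 open.
Each open branch fixes some atoms; the unmentioned ones are free. Counting distinct full assignments: branch {q2=true, q4=false, q5=true} (q3, q1) contributes 4 new; branch {q1=true, q2=true, q4=false, q5=true} (q3) contributes 0 new; branch {q1=false, q2=true, q4=false, q5=true} (q3) contributes 0 new. Total: 4.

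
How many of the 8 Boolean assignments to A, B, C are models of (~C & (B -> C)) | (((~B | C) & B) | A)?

Initial set: {((~C & (B -> C)) | (((~B | C) & B) | A))}.
((~C & (B -> C)) | (((~B | C) & B) | A)): β-rule — branch into (~C & (B -> C))  //  (((~B | C) & B) | A).
  branch 1 (add (~C & (B -> C))):
    (~C & (B -> C)): α-rule — add ~C, (B -> C).
    (B -> C): β-rule — branch into ~B  //  C.
      branch 1.1 (add ~B):
        ○ open, literals {B=0, C=0}.
      branch 1.2 (add C):
        × closes — contains both C and ~C.
  branch 2 (add (((~B | C) & B) | A)):
    (((~B | C) & B) | A): β-rule — branch into ((~B | C) & B)  //  A.
      branch 2.1 (add ((~B | C) & B)):
        ((~B | C) & B): α-rule — add (~B | C), B.
        (~B | C): β-rule — branch into ~B  //  C.
          branch 2.1.1 (add ~B):
            × closes — contains both B and ~B.
          branch 2.1.2 (add C):
            ○ open, literals {B=1, C=1}.
      branch 2.2 (add A):
        ○ open, literals {A=1}.
2 branches closed, 3 open.
Each open branch fixes some atoms; the unmentioned ones are free. Counting distinct full assignments: branch {B=0, C=0} (A) contributes 2 new; branch {B=1, C=1} (A) contributes 2 new; branch {A=1} (B, C) contributes 2 new. Total: 6.

6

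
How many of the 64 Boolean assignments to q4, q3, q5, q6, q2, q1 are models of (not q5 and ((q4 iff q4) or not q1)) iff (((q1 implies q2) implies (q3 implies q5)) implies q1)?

Initial set: {((not q5 and ((q4 iff q4) or not q1)) iff (((q1 implies q2) implies (q3 implies q5)) implies q1))}.
((not q5 and ((q4 iff q4) or not q1)) iff (((q1 implies q2) implies (q3 implies q5)) implies q1)): β-rule — branch into (not q5 and ((q4 iff q4) or not q1)), (((q1 implies q2) implies (q3 implies q5)) implies q1)  //  not (not q5 and ((q4 iff q4) or not q1)), not (((q1 implies q2) implies (q3 implies q5)) implies q1).
  branch 1 (add (not q5 and ((q4 iff q4) or not q1)), (((q1 implies q2) implies (q3 implies q5)) implies q1)):
    (not q5 and ((q4 iff q4) or not q1)): α-rule — add not q5, ((q4 iff q4) or not q1).
    (((q1 implies q2) implies (q3 implies q5)) implies q1): β-rule — branch into not ((q1 implies q2) implies (q3 implies q5))  //  q1.
      branch 1.1 (add not ((q1 implies q2) implies (q3 implies q5))):
        not ((q1 implies q2) implies (q3 implies q5)): α-rule — add (q1 implies q2), not (q3 implies q5).
        not (q3 implies q5): α-rule — add q3, not q5.
        ((q4 iff q4) or not q1): β-rule — branch into (q4 iff q4)  //  not q1.
          branch 1.1.1 (add (q4 iff q4)):
            (q1 implies q2): β-rule — branch into not q1  //  q2.
              branch 1.1.1.1 (add not q1):
                (q4 iff q4): β-rule — branch into q4, q4  //  not q4, not q4.
                  branch 1.1.1.1.1 (add q4, q4):
                    ○ open, literals {q1=false, q3=true, q4=true, q5=false}.
                  branch 1.1.1.1.2 (add not q4, not q4):
                    ○ open, literals {q1=false, q3=true, q4=false, q5=false}.
              branch 1.1.1.2 (add q2):
                (q4 iff q4): β-rule — branch into q4, q4  //  not q4, not q4.
                  branch 1.1.1.2.1 (add q4, q4):
                    ○ open, literals {q2=true, q3=true, q4=true, q5=false}.
                  branch 1.1.1.2.2 (add not q4, not q4):
                    ○ open, literals {q2=true, q3=true, q4=false, q5=false}.
          branch 1.1.2 (add not q1):
            (q1 implies q2): β-rule — branch into not q1  //  q2.
              branch 1.1.2.1 (add not q1):
                ○ open, literals {q1=false, q3=true, q5=false}.
              branch 1.1.2.2 (add q2):
                ○ open, literals {q1=false, q2=true, q3=true, q5=false}.
      branch 1.2 (add q1):
        ((q4 iff q4) or not q1): β-rule — branch into (q4 iff q4)  //  not q1.
          branch 1.2.1 (add (q4 iff q4)):
            (q4 iff q4): β-rule — branch into q4, q4  //  not q4, not q4.
              branch 1.2.1.1 (add q4, q4):
                ○ open, literals {q1=true, q4=true, q5=false}.
              branch 1.2.1.2 (add not q4, not q4):
                ○ open, literals {q1=true, q4=false, q5=false}.
          branch 1.2.2 (add not q1):
            × closes — contains both q1 and not q1.
  branch 2 (add not (not q5 and ((q4 iff q4) or not q1)), not (((q1 implies q2) implies (q3 implies q5)) implies q1)):
    not (((q1 implies q2) implies (q3 implies q5)) implies q1): α-rule — add ((q1 implies q2) implies (q3 implies q5)), not q1.
    not (not q5 and ((q4 iff q4) or not q1)): β-rule — branch into not not q5  //  not ((q4 iff q4) or not q1).
      branch 2.1 (add not not q5):
        ((q1 implies q2) implies (q3 implies q5)): β-rule — branch into not (q1 implies q2)  //  (q3 implies q5).
          branch 2.1.1 (add not (q1 implies q2)):
            not (q1 implies q2): α-rule — add q1, not q2.
            × closes — contains both q1 and not q1.
          branch 2.1.2 (add (q3 implies q5)):
            (q3 implies q5): β-rule — branch into not q3  //  q5.
              branch 2.1.2.1 (add not q3):
                ○ open, literals {q1=false, q3=false, q5=true}.
              branch 2.1.2.2 (add q5):
                ○ open, literals {q1=false, q5=true}.
      branch 2.2 (add not ((q4 iff q4) or not q1)):
        not ((q4 iff q4) or not q1): α-rule — add not (q4 iff q4), not not q1.
        × closes — contains both q1 and not q1.
3 branches closed, 10 open.
Each open branch fixes some atoms; the unmentioned ones are free. Counting distinct full assignments: branch {q1=false, q3=true, q4=true, q5=false} (q6, q2) contributes 4 new; branch {q1=false, q3=true, q4=false, q5=false} (q6, q2) contributes 4 new; branch {q2=true, q3=true, q4=true, q5=false} (q6, q1) contributes 2 new; branch {q2=true, q3=true, q4=false, q5=false} (q6, q1) contributes 2 new; branch {q1=false, q3=true, q5=false} (q4, q6, q2) contributes 0 new; branch {q1=false, q2=true, q3=true, q5=false} (q4, q6) contributes 0 new; branch {q1=true, q4=true, q5=false} (q3, q6, q2) contributes 6 new; branch {q1=true, q4=false, q5=false} (q3, q6, q2) contributes 6 new; branch {q1=false, q3=false, q5=true} (q4, q6, q2) contributes 8 new; branch {q1=false, q5=true} (q4, q3, q6, q2) contributes 8 new. Total: 40.

40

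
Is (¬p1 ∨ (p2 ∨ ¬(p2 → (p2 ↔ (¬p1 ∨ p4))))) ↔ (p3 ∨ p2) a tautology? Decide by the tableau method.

Not valid

Assume the negation and expand:
Initial set: {F ((¬p1 ∨ (p2 ∨ ¬(p2 → (p2 ↔ (¬p1 ∨ p4))))) ↔ (p3 ∨ p2))}.
F ((¬p1 ∨ (p2 ∨ ¬(p2 → (p2 ↔ (¬p1 ∨ p4))))) ↔ (p3 ∨ p2)): β-rule — branch into T (¬p1 ∨ (p2 ∨ ¬(p2 → (p2 ↔ (¬p1 ∨ p4))))), F (p3 ∨ p2)  //  F (¬p1 ∨ (p2 ∨ ¬(p2 → (p2 ↔ (¬p1 ∨ p4))))), T (p3 ∨ p2).
  branch 1 (add T (¬p1 ∨ (p2 ∨ ¬(p2 → (p2 ↔ (¬p1 ∨ p4))))), F (p3 ∨ p2)):
    F (p3 ∨ p2): α-rule — add F p3, F p2.
    T (¬p1 ∨ (p2 ∨ ¬(p2 → (p2 ↔ (¬p1 ∨ p4))))): β-rule — branch into T ¬p1  //  T (p2 ∨ ¬(p2 → (p2 ↔ (¬p1 ∨ p4)))).
      branch 1.1 (add T ¬p1):
        ○ open, literals {p1=0, p2=0, p3=0}.
      branch 1.2 (add T (p2 ∨ ¬(p2 → (p2 ↔ (¬p1 ∨ p4))))):
        T (p2 ∨ ¬(p2 → (p2 ↔ (¬p1 ∨ p4)))): β-rule — branch into T p2  //  T ¬(p2 → (p2 ↔ (¬p1 ∨ p4))).
          branch 1.2.1 (add T p2):
            × closes — contains both p2 and ¬p2.
          branch 1.2.2 (add T ¬(p2 → (p2 ↔ (¬p1 ∨ p4)))):
            T ¬(p2 → (p2 ↔ (¬p1 ∨ p4))): α-rule — add T p2, F (p2 ↔ (¬p1 ∨ p4)).
            × closes — contains both p2 and ¬p2.
  branch 2 (add F (¬p1 ∨ (p2 ∨ ¬(p2 → (p2 ↔ (¬p1 ∨ p4))))), T (p3 ∨ p2)):
    F (¬p1 ∨ (p2 ∨ ¬(p2 → (p2 ↔ (¬p1 ∨ p4))))): α-rule — add F ¬p1, F (p2 ∨ ¬(p2 → (p2 ↔ (¬p1 ∨ p4)))).
    F (p2 ∨ ¬(p2 → (p2 ↔ (¬p1 ∨ p4)))): α-rule — add F p2, F ¬(p2 → (p2 ↔ (¬p1 ∨ p4))).
    T (p3 ∨ p2): β-rule — branch into T p3  //  T p2.
      branch 2.1 (add T p3):
        F ¬(p2 → (p2 ↔ (¬p1 ∨ p4))): β-rule — branch into F p2  //  T (p2 ↔ (¬p1 ∨ p4)).
          branch 2.1.1 (add F p2):
            ○ open, literals {p1=1, p2=0, p3=1}.
          branch 2.1.2 (add T (p2 ↔ (¬p1 ∨ p4))):
            T (p2 ↔ (¬p1 ∨ p4)): β-rule — branch into T p2, T (¬p1 ∨ p4)  //  F p2, F (¬p1 ∨ p4).
              branch 2.1.2.1 (add T p2, T (¬p1 ∨ p4)):
                × closes — contains both p2 and ¬p2.
              branch 2.1.2.2 (add F p2, F (¬p1 ∨ p4)):
                F (¬p1 ∨ p4): α-rule — add F ¬p1, F p4.
                ○ open, literals {p1=1, p2=0, p3=1, p4=0}.
      branch 2.2 (add T p2):
        × closes — contains both p2 and ¬p2.
4 branches closed, 3 open.
An open branch gives a countermodel: p1=0, p2=0, p3=0 (unmentioned atoms arbitrary); under it the original formula is false.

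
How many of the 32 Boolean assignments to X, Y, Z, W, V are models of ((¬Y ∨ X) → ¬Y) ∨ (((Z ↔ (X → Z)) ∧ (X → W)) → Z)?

30

Initial set: {T (((¬Y ∨ X) → ¬Y) ∨ (((Z ↔ (X → Z)) ∧ (X → W)) → Z))}.
T (((¬Y ∨ X) → ¬Y) ∨ (((Z ↔ (X → Z)) ∧ (X → W)) → Z)): β-rule — branch into T ((¬Y ∨ X) → ¬Y)  //  T (((Z ↔ (X → Z)) ∧ (X → W)) → Z).
  branch 1 (add T ((¬Y ∨ X) → ¬Y)):
    T ((¬Y ∨ X) → ¬Y): β-rule — branch into F (¬Y ∨ X)  //  T ¬Y.
      branch 1.1 (add F (¬Y ∨ X)):
        F (¬Y ∨ X): α-rule — add F ¬Y, F X.
        ○ open, literals {X=0, Y=1}.
      branch 1.2 (add T ¬Y):
        ○ open, literals {Y=0}.
  branch 2 (add T (((Z ↔ (X → Z)) ∧ (X → W)) → Z)):
    T (((Z ↔ (X → Z)) ∧ (X → W)) → Z): β-rule — branch into F ((Z ↔ (X → Z)) ∧ (X → W))  //  T Z.
      branch 2.1 (add F ((Z ↔ (X → Z)) ∧ (X → W))):
        F ((Z ↔ (X → Z)) ∧ (X → W)): β-rule — branch into F (Z ↔ (X → Z))  //  F (X → W).
          branch 2.1.1 (add F (Z ↔ (X → Z))):
            F (Z ↔ (X → Z)): β-rule — branch into T Z, F (X → Z)  //  F Z, T (X → Z).
              branch 2.1.1.1 (add T Z, F (X → Z)):
                F (X → Z): α-rule — add T X, F Z.
                × closes — contains both Z and ¬Z.
              branch 2.1.1.2 (add F Z, T (X → Z)):
                T (X → Z): β-rule — branch into F X  //  T Z.
                  branch 2.1.1.2.1 (add F X):
                    ○ open, literals {X=0, Z=0}.
                  branch 2.1.1.2.2 (add T Z):
                    × closes — contains both Z and ¬Z.
          branch 2.1.2 (add F (X → W)):
            F (X → W): α-rule — add T X, F W.
            ○ open, literals {W=0, X=1}.
      branch 2.2 (add T Z):
        ○ open, literals {Z=1}.
2 branches closed, 5 open.
Each open branch fixes some atoms; the unmentioned ones are free. Counting distinct full assignments: branch {X=0, Y=1} (Z, W, V) contributes 8 new; branch {Y=0} (X, Z, W, V) contributes 16 new; branch {X=0, Z=0} (Y, W, V) contributes 0 new; branch {W=0, X=1} (Y, Z, V) contributes 4 new; branch {Z=1} (X, Y, W, V) contributes 2 new. Total: 30.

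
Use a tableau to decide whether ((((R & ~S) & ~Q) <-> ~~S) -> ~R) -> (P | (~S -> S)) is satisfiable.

Satisfiable

Initial set: {T (((((R & ~S) & ~Q) <-> ~~S) -> ~R) -> (P | (~S -> S)))}.
T (((((R & ~S) & ~Q) <-> ~~S) -> ~R) -> (P | (~S -> S))): β-rule — branch into F ((((R & ~S) & ~Q) <-> ~~S) -> ~R)  //  T (P | (~S -> S)).
  branch 1 (add F ((((R & ~S) & ~Q) <-> ~~S) -> ~R)):
    F ((((R & ~S) & ~Q) <-> ~~S) -> ~R): α-rule — add T (((R & ~S) & ~Q) <-> ~~S), F ~R.
    T (((R & ~S) & ~Q) <-> ~~S): β-rule — branch into T ((R & ~S) & ~Q), T ~~S  //  F ((R & ~S) & ~Q), F ~~S.
      branch 1.1 (add T ((R & ~S) & ~Q), T ~~S):
        T ((R & ~S) & ~Q): α-rule — add T (R & ~S), T ~Q.
        T ~~S: drop double negation, giving T S.
        T (R & ~S): α-rule — add T R, T ~S.
        × closes — contains both S and ~S.
      branch 1.2 (add F ((R & ~S) & ~Q), F ~~S):
        F ~~S: drop double negation, giving F S.
        F ((R & ~S) & ~Q): β-rule — branch into F (R & ~S)  //  F ~Q.
          branch 1.2.1 (add F (R & ~S)):
            F (R & ~S): β-rule — branch into F R  //  F ~S.
              branch 1.2.1.1 (add F R):
                × closes — contains both R and ~R.
              branch 1.2.1.2 (add F ~S):
                × closes — contains both S and ~S.
          branch 1.2.2 (add F ~Q):
            ○ open, literals {Q=T, R=T, S=F}.
  branch 2 (add T (P | (~S -> S))):
    T (P | (~S -> S)): β-rule — branch into T P  //  T (~S -> S).
      branch 2.1 (add T P):
        ○ open, literals {P=T}.
      branch 2.2 (add T (~S -> S)):
        T (~S -> S): β-rule — branch into F ~S  //  T S.
          branch 2.2.1 (add F ~S):
            ○ open, literals {S=T}.
          branch 2.2.2 (add T S):
            ○ open, literals {S=T}.
3 branches closed, 4 open.
An open branch gives a satisfying assignment: Q=T, R=T, S=F.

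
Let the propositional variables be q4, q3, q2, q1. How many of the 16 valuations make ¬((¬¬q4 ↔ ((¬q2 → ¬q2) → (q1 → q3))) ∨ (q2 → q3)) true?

Initial set: {¬((¬¬q4 ↔ ((¬q2 → ¬q2) → (q1 → q3))) ∨ (q2 → q3))}.
¬((¬¬q4 ↔ ((¬q2 → ¬q2) → (q1 → q3))) ∨ (q2 → q3)): α-rule — add ¬(¬¬q4 ↔ ((¬q2 → ¬q2) → (q1 → q3))), ¬(q2 → q3).
¬(q2 → q3): α-rule — add q2, ¬q3.
¬(¬¬q4 ↔ ((¬q2 → ¬q2) → (q1 → q3))): β-rule — branch into ¬¬q4, ¬((¬q2 → ¬q2) → (q1 → q3))  //  ¬¬¬q4, ((¬q2 → ¬q2) → (q1 → q3)).
  branch 1 (add ¬¬q4, ¬((¬q2 → ¬q2) → (q1 → q3))):
    ¬¬q4: drop double negation, giving q4.
    ¬((¬q2 → ¬q2) → (q1 → q3)): α-rule — add (¬q2 → ¬q2), ¬(q1 → q3).
    ¬(q1 → q3): α-rule — add q1, ¬q3.
    (¬q2 → ¬q2): β-rule — branch into ¬¬q2  //  ¬q2.
      branch 1.1 (add ¬¬q2):
        ○ open, literals {q1=1, q2=1, q3=0, q4=1}.
      branch 1.2 (add ¬q2):
        × closes — contains both q2 and ¬q2.
  branch 2 (add ¬¬¬q4, ((¬q2 → ¬q2) → (q1 → q3))):
    ¬¬¬q4: drop double negation, giving ¬q4.
    ((¬q2 → ¬q2) → (q1 → q3)): β-rule — branch into ¬(¬q2 → ¬q2)  //  (q1 → q3).
      branch 2.1 (add ¬(¬q2 → ¬q2)):
        ¬(¬q2 → ¬q2): α-rule — add ¬q2, ¬¬q2.
        × closes — contains both q2 and ¬q2.
      branch 2.2 (add (q1 → q3)):
        (q1 → q3): β-rule — branch into ¬q1  //  q3.
          branch 2.2.1 (add ¬q1):
            ○ open, literals {q1=0, q2=1, q3=0, q4=0}.
          branch 2.2.2 (add q3):
            × closes — contains both q3 and ¬q3.
3 branches closed, 2 open.
Each open branch fixes some atoms; the unmentioned ones are free. Counting distinct full assignments: branch {q1=1, q2=1, q3=0, q4=1} (none free) contributes 1 new; branch {q1=0, q2=1, q3=0, q4=0} (none free) contributes 1 new. Total: 2.

2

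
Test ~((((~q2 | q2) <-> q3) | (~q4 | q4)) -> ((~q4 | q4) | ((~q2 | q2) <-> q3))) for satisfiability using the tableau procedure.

Initial set: {T ~((((~q2 | q2) <-> q3) | (~q4 | q4)) -> ((~q4 | q4) | ((~q2 | q2) <-> q3)))}.
T ~((((~q2 | q2) <-> q3) | (~q4 | q4)) -> ((~q4 | q4) | ((~q2 | q2) <-> q3))): α-rule — add T (((~q2 | q2) <-> q3) | (~q4 | q4)), F ((~q4 | q4) | ((~q2 | q2) <-> q3)).
F ((~q4 | q4) | ((~q2 | q2) <-> q3)): α-rule — add F (~q4 | q4), F ((~q2 | q2) <-> q3).
F (~q4 | q4): α-rule — add F ~q4, F q4.
× closes — contains both q4 and ~q4.
All 1 branch closes.
Every branch closed; the formula is unsatisfiable.

Unsatisfiable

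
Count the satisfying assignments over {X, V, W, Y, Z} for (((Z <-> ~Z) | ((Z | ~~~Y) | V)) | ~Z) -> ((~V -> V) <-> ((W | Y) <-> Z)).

16

Initial set: {((((Z <-> ~Z) | ((Z | ~~~Y) | V)) | ~Z) -> ((~V -> V) <-> ((W | Y) <-> Z)))}.
((((Z <-> ~Z) | ((Z | ~~~Y) | V)) | ~Z) -> ((~V -> V) <-> ((W | Y) <-> Z))): β-rule — branch into ~(((Z <-> ~Z) | ((Z | ~~~Y) | V)) | ~Z)  //  ((~V -> V) <-> ((W | Y) <-> Z)).
  branch 1 (add ~(((Z <-> ~Z) | ((Z | ~~~Y) | V)) | ~Z)):
    ~(((Z <-> ~Z) | ((Z | ~~~Y) | V)) | ~Z): α-rule — add ~((Z <-> ~Z) | ((Z | ~~~Y) | V)), ~~Z.
    ~((Z <-> ~Z) | ((Z | ~~~Y) | V)): α-rule — add ~(Z <-> ~Z), ~((Z | ~~~Y) | V).
    ~((Z | ~~~Y) | V): α-rule — add ~(Z | ~~~Y), ~V.
    ~(Z | ~~~Y): α-rule — add ~Z, ~~~~Y.
    × closes — contains both Z and ~Z.
  branch 2 (add ((~V -> V) <-> ((W | Y) <-> Z))):
    ((~V -> V) <-> ((W | Y) <-> Z)): β-rule — branch into (~V -> V), ((W | Y) <-> Z)  //  ~(~V -> V), ~((W | Y) <-> Z).
      branch 2.1 (add (~V -> V), ((W | Y) <-> Z)):
        (~V -> V): β-rule — branch into ~~V  //  V.
          branch 2.1.1 (add ~~V):
            ((W | Y) <-> Z): β-rule — branch into (W | Y), Z  //  ~(W | Y), ~Z.
              branch 2.1.1.1 (add (W | Y), Z):
                (W | Y): β-rule — branch into W  //  Y.
                  branch 2.1.1.1.1 (add W):
                    ○ open, literals {V=true, W=true, Z=true}.
                  branch 2.1.1.1.2 (add Y):
                    ○ open, literals {V=true, Y=true, Z=true}.
              branch 2.1.1.2 (add ~(W | Y), ~Z):
                ~(W | Y): α-rule — add ~W, ~Y.
                ○ open, literals {V=true, W=false, Y=false, Z=false}.
          branch 2.1.2 (add V):
            ((W | Y) <-> Z): β-rule — branch into (W | Y), Z  //  ~(W | Y), ~Z.
              branch 2.1.2.1 (add (W | Y), Z):
                (W | Y): β-rule — branch into W  //  Y.
                  branch 2.1.2.1.1 (add W):
                    ○ open, literals {V=true, W=true, Z=true}.
                  branch 2.1.2.1.2 (add Y):
                    ○ open, literals {V=true, Y=true, Z=true}.
              branch 2.1.2.2 (add ~(W | Y), ~Z):
                ~(W | Y): α-rule — add ~W, ~Y.
                ○ open, literals {V=true, W=false, Y=false, Z=false}.
      branch 2.2 (add ~(~V -> V), ~((W | Y) <-> Z)):
        ~(~V -> V): α-rule — add ~V, ~V.
        ~((W | Y) <-> Z): β-rule — branch into (W | Y), ~Z  //  ~(W | Y), Z.
          branch 2.2.1 (add (W | Y), ~Z):
            (W | Y): β-rule — branch into W  //  Y.
              branch 2.2.1.1 (add W):
                ○ open, literals {V=false, W=true, Z=false}.
              branch 2.2.1.2 (add Y):
                ○ open, literals {V=false, Y=true, Z=false}.
          branch 2.2.2 (add ~(W | Y), Z):
            ~(W | Y): α-rule — add ~W, ~Y.
            ○ open, literals {V=false, W=false, Y=false, Z=true}.
1 branch closed, 9 open.
Each open branch fixes some atoms; the unmentioned ones are free. Counting distinct full assignments: branch {V=true, W=true, Z=true} (X, Y) contributes 4 new; branch {V=true, Y=true, Z=true} (X, W) contributes 2 new; branch {V=true, W=false, Y=false, Z=false} (X) contributes 2 new; branch {V=true, W=true, Z=true} (X, Y) contributes 0 new; branch {V=true, Y=true, Z=true} (X, W) contributes 0 new; branch {V=true, W=false, Y=false, Z=false} (X) contributes 0 new; branch {V=false, W=true, Z=false} (X, Y) contributes 4 new; branch {V=false, Y=true, Z=false} (X, W) contributes 2 new; branch {V=false, W=false, Y=false, Z=true} (X) contributes 2 new. Total: 16.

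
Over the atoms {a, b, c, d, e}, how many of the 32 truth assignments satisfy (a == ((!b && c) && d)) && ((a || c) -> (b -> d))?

Initial set: {((a == ((!b && c) && d)) && ((a || c) -> (b -> d)))}.
((a == ((!b && c) && d)) && ((a || c) -> (b -> d))): α-rule — add (a == ((!b && c) && d)), ((a || c) -> (b -> d)).
(a == ((!b && c) && d)): β-rule — branch into a, ((!b && c) && d)  //  !a, !((!b && c) && d).
  branch 1 (add a, ((!b && c) && d)):
    ((!b && c) && d): α-rule — add (!b && c), d.
    (!b && c): α-rule — add !b, c.
    ((a || c) -> (b -> d)): β-rule — branch into !(a || c)  //  (b -> d).
      branch 1.1 (add !(a || c)):
        !(a || c): α-rule — add !a, !c.
        × closes — contains both a and !a.
      branch 1.2 (add (b -> d)):
        (b -> d): β-rule — branch into !b  //  d.
          branch 1.2.1 (add !b):
            ○ open, literals {a=1, b=0, c=1, d=1}.
          branch 1.2.2 (add d):
            ○ open, literals {a=1, b=0, c=1, d=1}.
  branch 2 (add !a, !((!b && c) && d)):
    ((a || c) -> (b -> d)): β-rule — branch into !(a || c)  //  (b -> d).
      branch 2.1 (add !(a || c)):
        !(a || c): α-rule — add !a, !c.
        !((!b && c) && d): β-rule — branch into !(!b && c)  //  !d.
          branch 2.1.1 (add !(!b && c)):
            !(!b && c): β-rule — branch into !!b  //  !c.
              branch 2.1.1.1 (add !!b):
                ○ open, literals {a=0, b=1, c=0}.
              branch 2.1.1.2 (add !c):
                ○ open, literals {a=0, c=0}.
          branch 2.1.2 (add !d):
            ○ open, literals {a=0, c=0, d=0}.
      branch 2.2 (add (b -> d)):
        !((!b && c) && d): β-rule — branch into !(!b && c)  //  !d.
          branch 2.2.1 (add !(!b && c)):
            (b -> d): β-rule — branch into !b  //  d.
              branch 2.2.1.1 (add !b):
                !(!b && c): β-rule — branch into !!b  //  !c.
                  branch 2.2.1.1.1 (add !!b):
                    × closes — contains both b and !b.
                  branch 2.2.1.1.2 (add !c):
                    ○ open, literals {a=0, b=0, c=0}.
              branch 2.2.1.2 (add d):
                !(!b && c): β-rule — branch into !!b  //  !c.
                  branch 2.2.1.2.1 (add !!b):
                    ○ open, literals {a=0, b=1, d=1}.
                  branch 2.2.1.2.2 (add !c):
                    ○ open, literals {a=0, c=0, d=1}.
          branch 2.2.2 (add !d):
            (b -> d): β-rule — branch into !b  //  d.
              branch 2.2.2.1 (add !b):
                ○ open, literals {a=0, b=0, d=0}.
              branch 2.2.2.2 (add d):
                × closes — contains both d and !d.
3 branches closed, 9 open.
Each open branch fixes some atoms; the unmentioned ones are free. Counting distinct full assignments: branch {a=1, b=0, c=1, d=1} (e) contributes 2 new; branch {a=1, b=0, c=1, d=1} (e) contributes 0 new; branch {a=0, b=1, c=0} (d, e) contributes 4 new; branch {a=0, c=0} (b, d, e) contributes 4 new; branch {a=0, c=0, d=0} (b, e) contributes 0 new; branch {a=0, b=0, c=0} (d, e) contributes 0 new; branch {a=0, b=1, d=1} (c, e) contributes 2 new; branch {a=0, c=0, d=1} (b, e) contributes 0 new; branch {a=0, b=0, d=0} (c, e) contributes 2 new. Total: 14.

14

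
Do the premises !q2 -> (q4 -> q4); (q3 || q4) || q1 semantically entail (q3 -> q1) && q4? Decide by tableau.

Initial set: {T (!q2 -> (q4 -> q4)); T ((q3 || q4) || q1); F ((q3 -> q1) && q4)}.
T (!q2 -> (q4 -> q4)): β-rule — branch into F !q2  //  T (q4 -> q4).
  branch 1 (add F !q2):
    T ((q3 || q4) || q1): β-rule — branch into T (q3 || q4)  //  T q1.
      branch 1.1 (add T (q3 || q4)):
        F ((q3 -> q1) && q4): β-rule — branch into F (q3 -> q1)  //  F q4.
          branch 1.1.1 (add F (q3 -> q1)):
            F (q3 -> q1): α-rule — add T q3, F q1.
            T (q3 || q4): β-rule — branch into T q3  //  T q4.
              branch 1.1.1.1 (add T q3):
                ○ open, literals {q1=false, q2=true, q3=true}.
              branch 1.1.1.2 (add T q4):
                ○ open, literals {q1=false, q2=true, q3=true, q4=true}.
          branch 1.1.2 (add F q4):
            T (q3 || q4): β-rule — branch into T q3  //  T q4.
              branch 1.1.2.1 (add T q3):
                ○ open, literals {q2=true, q3=true, q4=false}.
              branch 1.1.2.2 (add T q4):
                × closes — contains both q4 and !q4.
      branch 1.2 (add T q1):
        F ((q3 -> q1) && q4): β-rule — branch into F (q3 -> q1)  //  F q4.
          branch 1.2.1 (add F (q3 -> q1)):
            F (q3 -> q1): α-rule — add T q3, F q1.
            × closes — contains both q1 and !q1.
          branch 1.2.2 (add F q4):
            ○ open, literals {q1=true, q2=true, q4=false}.
  branch 2 (add T (q4 -> q4)):
    T ((q3 || q4) || q1): β-rule — branch into T (q3 || q4)  //  T q1.
      branch 2.1 (add T (q3 || q4)):
        F ((q3 -> q1) && q4): β-rule — branch into F (q3 -> q1)  //  F q4.
          branch 2.1.1 (add F (q3 -> q1)):
            F (q3 -> q1): α-rule — add T q3, F q1.
            T (q4 -> q4): β-rule — branch into F q4  //  T q4.
              branch 2.1.1.1 (add F q4):
                T (q3 || q4): β-rule — branch into T q3  //  T q4.
                  branch 2.1.1.1.1 (add T q3):
                    ○ open, literals {q1=false, q3=true, q4=false}.
                  branch 2.1.1.1.2 (add T q4):
                    × closes — contains both q4 and !q4.
              branch 2.1.1.2 (add T q4):
                T (q3 || q4): β-rule — branch into T q3  //  T q4.
                  branch 2.1.1.2.1 (add T q3):
                    ○ open, literals {q1=false, q3=true, q4=true}.
                  branch 2.1.1.2.2 (add T q4):
                    ○ open, literals {q1=false, q3=true, q4=true}.
          branch 2.1.2 (add F q4):
            T (q4 -> q4): β-rule — branch into F q4  //  T q4.
              branch 2.1.2.1 (add F q4):
                T (q3 || q4): β-rule — branch into T q3  //  T q4.
                  branch 2.1.2.1.1 (add T q3):
                    ○ open, literals {q3=true, q4=false}.
                  branch 2.1.2.1.2 (add T q4):
                    × closes — contains both q4 and !q4.
              branch 2.1.2.2 (add T q4):
                × closes — contains both q4 and !q4.
      branch 2.2 (add T q1):
        F ((q3 -> q1) && q4): β-rule — branch into F (q3 -> q1)  //  F q4.
          branch 2.2.1 (add F (q3 -> q1)):
            F (q3 -> q1): α-rule — add T q3, F q1.
            × closes — contains both q1 and !q1.
          branch 2.2.2 (add F q4):
            T (q4 -> q4): β-rule — branch into F q4  //  T q4.
              branch 2.2.2.1 (add F q4):
                ○ open, literals {q1=true, q4=false}.
              branch 2.2.2.2 (add T q4):
                × closes — contains both q4 and !q4.
7 branches closed, 9 open.
An open branch gives a countermodel: q1=false, q2=true, q3=true (unmentioned atoms arbitrary); the premises hold there but the conclusion fails.

No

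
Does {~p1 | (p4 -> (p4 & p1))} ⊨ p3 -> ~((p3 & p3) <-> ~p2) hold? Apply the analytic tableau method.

No

Initial set: {(~p1 | (p4 -> (p4 & p1))); ~(p3 -> ~((p3 & p3) <-> ~p2))}.
~(p3 -> ~((p3 & p3) <-> ~p2)): α-rule — add p3, ~~((p3 & p3) <-> ~p2).
(~p1 | (p4 -> (p4 & p1))): β-rule — branch into ~p1  //  (p4 -> (p4 & p1)).
  branch 1 (add ~p1):
    ~~((p3 & p3) <-> ~p2): β-rule — branch into (p3 & p3), ~p2  //  ~(p3 & p3), ~~p2.
      branch 1.1 (add (p3 & p3), ~p2):
        (p3 & p3): α-rule — add p3, p3.
        ○ open, literals {p1=0, p2=0, p3=1}.
      branch 1.2 (add ~(p3 & p3), ~~p2):
        ~(p3 & p3): β-rule — branch into ~p3  //  ~p3.
          branch 1.2.1 (add ~p3):
            × closes — contains both p3 and ~p3.
          branch 1.2.2 (add ~p3):
            × closes — contains both p3 and ~p3.
  branch 2 (add (p4 -> (p4 & p1))):
    ~~((p3 & p3) <-> ~p2): β-rule — branch into (p3 & p3), ~p2  //  ~(p3 & p3), ~~p2.
      branch 2.1 (add (p3 & p3), ~p2):
        (p3 & p3): α-rule — add p3, p3.
        (p4 -> (p4 & p1)): β-rule — branch into ~p4  //  (p4 & p1).
          branch 2.1.1 (add ~p4):
            ○ open, literals {p2=0, p3=1, p4=0}.
          branch 2.1.2 (add (p4 & p1)):
            (p4 & p1): α-rule — add p4, p1.
            ○ open, literals {p1=1, p2=0, p3=1, p4=1}.
      branch 2.2 (add ~(p3 & p3), ~~p2):
        (p4 -> (p4 & p1)): β-rule — branch into ~p4  //  (p4 & p1).
          branch 2.2.1 (add ~p4):
            ~(p3 & p3): β-rule — branch into ~p3  //  ~p3.
              branch 2.2.1.1 (add ~p3):
                × closes — contains both p3 and ~p3.
              branch 2.2.1.2 (add ~p3):
                × closes — contains both p3 and ~p3.
          branch 2.2.2 (add (p4 & p1)):
            (p4 & p1): α-rule — add p4, p1.
            ~(p3 & p3): β-rule — branch into ~p3  //  ~p3.
              branch 2.2.2.1 (add ~p3):
                × closes — contains both p3 and ~p3.
              branch 2.2.2.2 (add ~p3):
                × closes — contains both p3 and ~p3.
6 branches closed, 3 open.
An open branch gives a countermodel: p1=0, p2=0, p3=1 (unmentioned atoms arbitrary); the premises hold there but the conclusion fails.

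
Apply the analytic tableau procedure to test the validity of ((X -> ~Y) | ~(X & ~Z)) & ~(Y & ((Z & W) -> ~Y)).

Assume the negation and expand:
Initial set: {~(((X -> ~Y) | ~(X & ~Z)) & ~(Y & ((Z & W) -> ~Y)))}.
~(((X -> ~Y) | ~(X & ~Z)) & ~(Y & ((Z & W) -> ~Y))): β-rule — branch into ~((X -> ~Y) | ~(X & ~Z))  //  ~~(Y & ((Z & W) -> ~Y)).
  branch 1 (add ~((X -> ~Y) | ~(X & ~Z))):
    ~((X -> ~Y) | ~(X & ~Z)): α-rule — add ~(X -> ~Y), ~~(X & ~Z).
    ~(X -> ~Y): α-rule — add X, ~~Y.
    ~~(X & ~Z): α-rule — add X, ~Z.
    ○ open, literals {X=1, Y=1, Z=0}.
  branch 2 (add ~~(Y & ((Z & W) -> ~Y))):
    ~~(Y & ((Z & W) -> ~Y)): α-rule — add Y, ((Z & W) -> ~Y).
    ((Z & W) -> ~Y): β-rule — branch into ~(Z & W)  //  ~Y.
      branch 2.1 (add ~(Z & W)):
        ~(Z & W): β-rule — branch into ~Z  //  ~W.
          branch 2.1.1 (add ~Z):
            ○ open, literals {Y=1, Z=0}.
          branch 2.1.2 (add ~W):
            ○ open, literals {W=0, Y=1}.
      branch 2.2 (add ~Y):
        × closes — contains both Y and ~Y.
1 branch closed, 3 open.
An open branch gives a countermodel: X=1, Y=1, Z=0 (unmentioned atoms arbitrary); under it the original formula is false.

Not valid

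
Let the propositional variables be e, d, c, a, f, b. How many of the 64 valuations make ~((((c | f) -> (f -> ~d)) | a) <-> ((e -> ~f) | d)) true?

16

Initial set: {~((((c | f) -> (f -> ~d)) | a) <-> ((e -> ~f) | d))}.
~((((c | f) -> (f -> ~d)) | a) <-> ((e -> ~f) | d)): β-rule — branch into (((c | f) -> (f -> ~d)) | a), ~((e -> ~f) | d)  //  ~(((c | f) -> (f -> ~d)) | a), ((e -> ~f) | d).
  branch 1 (add (((c | f) -> (f -> ~d)) | a), ~((e -> ~f) | d)):
    ~((e -> ~f) | d): α-rule — add ~(e -> ~f), ~d.
    ~(e -> ~f): α-rule — add e, ~~f.
    (((c | f) -> (f -> ~d)) | a): β-rule — branch into ((c | f) -> (f -> ~d))  //  a.
      branch 1.1 (add ((c | f) -> (f -> ~d))):
        ((c | f) -> (f -> ~d)): β-rule — branch into ~(c | f)  //  (f -> ~d).
          branch 1.1.1 (add ~(c | f)):
            ~(c | f): α-rule — add ~c, ~f.
            × closes — contains both f and ~f.
          branch 1.1.2 (add (f -> ~d)):
            (f -> ~d): β-rule — branch into ~f  //  ~d.
              branch 1.1.2.1 (add ~f):
                × closes — contains both f and ~f.
              branch 1.1.2.2 (add ~d):
                ○ open, literals {d=0, e=1, f=1}.
      branch 1.2 (add a):
        ○ open, literals {a=1, d=0, e=1, f=1}.
  branch 2 (add ~(((c | f) -> (f -> ~d)) | a), ((e -> ~f) | d)):
    ~(((c | f) -> (f -> ~d)) | a): α-rule — add ~((c | f) -> (f -> ~d)), ~a.
    ~((c | f) -> (f -> ~d)): α-rule — add (c | f), ~(f -> ~d).
    ~(f -> ~d): α-rule — add f, ~~d.
    ((e -> ~f) | d): β-rule — branch into (e -> ~f)  //  d.
      branch 2.1 (add (e -> ~f)):
        (c | f): β-rule — branch into c  //  f.
          branch 2.1.1 (add c):
            (e -> ~f): β-rule — branch into ~e  //  ~f.
              branch 2.1.1.1 (add ~e):
                ○ open, literals {a=0, c=1, d=1, e=0, f=1}.
              branch 2.1.1.2 (add ~f):
                × closes — contains both f and ~f.
          branch 2.1.2 (add f):
            (e -> ~f): β-rule — branch into ~e  //  ~f.
              branch 2.1.2.1 (add ~e):
                ○ open, literals {a=0, d=1, e=0, f=1}.
              branch 2.1.2.2 (add ~f):
                × closes — contains both f and ~f.
      branch 2.2 (add d):
        (c | f): β-rule — branch into c  //  f.
          branch 2.2.1 (add c):
            ○ open, literals {a=0, c=1, d=1, f=1}.
          branch 2.2.2 (add f):
            ○ open, literals {a=0, d=1, f=1}.
4 branches closed, 6 open.
Each open branch fixes some atoms; the unmentioned ones are free. Counting distinct full assignments: branch {d=0, e=1, f=1} (c, a, b) contributes 8 new; branch {a=1, d=0, e=1, f=1} (c, b) contributes 0 new; branch {a=0, c=1, d=1, e=0, f=1} (b) contributes 2 new; branch {a=0, d=1, e=0, f=1} (c, b) contributes 2 new; branch {a=0, c=1, d=1, f=1} (e, b) contributes 2 new; branch {a=0, d=1, f=1} (e, c, b) contributes 2 new. Total: 16.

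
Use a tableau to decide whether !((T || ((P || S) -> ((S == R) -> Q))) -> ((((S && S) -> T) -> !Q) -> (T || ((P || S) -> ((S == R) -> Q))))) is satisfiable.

Unsatisfiable

Initial set: {!((T || ((P || S) -> ((S == R) -> Q))) -> ((((S && S) -> T) -> !Q) -> (T || ((P || S) -> ((S == R) -> Q)))))}.
!((T || ((P || S) -> ((S == R) -> Q))) -> ((((S && S) -> T) -> !Q) -> (T || ((P || S) -> ((S == R) -> Q))))): α-rule — add (T || ((P || S) -> ((S == R) -> Q))), !((((S && S) -> T) -> !Q) -> (T || ((P || S) -> ((S == R) -> Q)))).
!((((S && S) -> T) -> !Q) -> (T || ((P || S) -> ((S == R) -> Q)))): α-rule — add (((S && S) -> T) -> !Q), !(T || ((P || S) -> ((S == R) -> Q))).
!(T || ((P || S) -> ((S == R) -> Q))): α-rule — add !T, !((P || S) -> ((S == R) -> Q)).
!((P || S) -> ((S == R) -> Q)): α-rule — add (P || S), !((S == R) -> Q).
!((S == R) -> Q): α-rule — add (S == R), !Q.
(T || ((P || S) -> ((S == R) -> Q))): β-rule — branch into T  //  ((P || S) -> ((S == R) -> Q)).
  branch 1 (add T):
    × closes — contains both T and !T.
  branch 2 (add ((P || S) -> ((S == R) -> Q))):
    (((S && S) -> T) -> !Q): β-rule — branch into !((S && S) -> T)  //  !Q.
      branch 2.1 (add !((S && S) -> T)):
        !((S && S) -> T): α-rule — add (S && S), !T.
        (S && S): α-rule — add S, S.
        (P || S): β-rule — branch into P  //  S.
          branch 2.1.1 (add P):
            (S == R): β-rule — branch into S, R  //  !S, !R.
              branch 2.1.1.1 (add S, R):
                ((P || S) -> ((S == R) -> Q)): β-rule — branch into !(P || S)  //  ((S == R) -> Q).
                  branch 2.1.1.1.1 (add !(P || S)):
                    !(P || S): α-rule — add !P, !S.
                    × closes — contains both P and !P.
                  branch 2.1.1.1.2 (add ((S == R) -> Q)):
                    ((S == R) -> Q): β-rule — branch into !(S == R)  //  Q.
                      branch 2.1.1.1.2.1 (add !(S == R)):
                        !(S == R): β-rule — branch into S, !R  //  !S, R.
                          branch 2.1.1.1.2.1.1 (add S, !R):
                            × closes — contains both R and !R.
                          branch 2.1.1.1.2.1.2 (add !S, R):
                            × closes — contains both S and !S.
                      branch 2.1.1.1.2.2 (add Q):
                        × closes — contains both Q and !Q.
              branch 2.1.1.2 (add !S, !R):
                × closes — contains both S and !S.
          branch 2.1.2 (add S):
            (S == R): β-rule — branch into S, R  //  !S, !R.
              branch 2.1.2.1 (add S, R):
                ((P || S) -> ((S == R) -> Q)): β-rule — branch into !(P || S)  //  ((S == R) -> Q).
                  branch 2.1.2.1.1 (add !(P || S)):
                    !(P || S): α-rule — add !P, !S.
                    × closes — contains both S and !S.
                  branch 2.1.2.1.2 (add ((S == R) -> Q)):
                    ((S == R) -> Q): β-rule — branch into !(S == R)  //  Q.
                      branch 2.1.2.1.2.1 (add !(S == R)):
                        !(S == R): β-rule — branch into S, !R  //  !S, R.
                          branch 2.1.2.1.2.1.1 (add S, !R):
                            × closes — contains both R and !R.
                          branch 2.1.2.1.2.1.2 (add !S, R):
                            × closes — contains both S and !S.
                      branch 2.1.2.1.2.2 (add Q):
                        × closes — contains both Q and !Q.
              branch 2.1.2.2 (add !S, !R):
                × closes — contains both S and !S.
      branch 2.2 (add !Q):
        (P || S): β-rule — branch into P  //  S.
          branch 2.2.1 (add P):
            (S == R): β-rule — branch into S, R  //  !S, !R.
              branch 2.2.1.1 (add S, R):
                ((P || S) -> ((S == R) -> Q)): β-rule — branch into !(P || S)  //  ((S == R) -> Q).
                  branch 2.2.1.1.1 (add !(P || S)):
                    !(P || S): α-rule — add !P, !S.
                    × closes — contains both P and !P.
                  branch 2.2.1.1.2 (add ((S == R) -> Q)):
                    ((S == R) -> Q): β-rule — branch into !(S == R)  //  Q.
                      branch 2.2.1.1.2.1 (add !(S == R)):
                        !(S == R): β-rule — branch into S, !R  //  !S, R.
                          branch 2.2.1.1.2.1.1 (add S, !R):
                            × closes — contains both R and !R.
                          branch 2.2.1.1.2.1.2 (add !S, R):
                            × closes — contains both S and !S.
                      branch 2.2.1.1.2.2 (add Q):
                        × closes — contains both Q and !Q.
              branch 2.2.1.2 (add !S, !R):
                ((P || S) -> ((S == R) -> Q)): β-rule — branch into !(P || S)  //  ((S == R) -> Q).
                  branch 2.2.1.2.1 (add !(P || S)):
                    !(P || S): α-rule — add !P, !S.
                    × closes — contains both P and !P.
                  branch 2.2.1.2.2 (add ((S == R) -> Q)):
                    ((S == R) -> Q): β-rule — branch into !(S == R)  //  Q.
                      branch 2.2.1.2.2.1 (add !(S == R)):
                        !(S == R): β-rule — branch into S, !R  //  !S, R.
                          branch 2.2.1.2.2.1.1 (add S, !R):
                            × closes — contains both S and !S.
                          branch 2.2.1.2.2.1.2 (add !S, R):
                            × closes — contains both R and !R.
                      branch 2.2.1.2.2.2 (add Q):
                        × closes — contains both Q and !Q.
          branch 2.2.2 (add S):
            (S == R): β-rule — branch into S, R  //  !S, !R.
              branch 2.2.2.1 (add S, R):
                ((P || S) -> ((S == R) -> Q)): β-rule — branch into !(P || S)  //  ((S == R) -> Q).
                  branch 2.2.2.1.1 (add !(P || S)):
                    !(P || S): α-rule — add !P, !S.
                    × closes — contains both S and !S.
                  branch 2.2.2.1.2 (add ((S == R) -> Q)):
                    ((S == R) -> Q): β-rule — branch into !(S == R)  //  Q.
                      branch 2.2.2.1.2.1 (add !(S == R)):
                        !(S == R): β-rule — branch into S, !R  //  !S, R.
                          branch 2.2.2.1.2.1.1 (add S, !R):
                            × closes — contains both R and !R.
                          branch 2.2.2.1.2.1.2 (add !S, R):
                            × closes — contains both S and !S.
                      branch 2.2.2.1.2.2 (add Q):
                        × closes — contains both Q and !Q.
              branch 2.2.2.2 (add !S, !R):
                × closes — contains both S and !S.
All 24 branches close.
Every branch closed; the formula is unsatisfiable.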